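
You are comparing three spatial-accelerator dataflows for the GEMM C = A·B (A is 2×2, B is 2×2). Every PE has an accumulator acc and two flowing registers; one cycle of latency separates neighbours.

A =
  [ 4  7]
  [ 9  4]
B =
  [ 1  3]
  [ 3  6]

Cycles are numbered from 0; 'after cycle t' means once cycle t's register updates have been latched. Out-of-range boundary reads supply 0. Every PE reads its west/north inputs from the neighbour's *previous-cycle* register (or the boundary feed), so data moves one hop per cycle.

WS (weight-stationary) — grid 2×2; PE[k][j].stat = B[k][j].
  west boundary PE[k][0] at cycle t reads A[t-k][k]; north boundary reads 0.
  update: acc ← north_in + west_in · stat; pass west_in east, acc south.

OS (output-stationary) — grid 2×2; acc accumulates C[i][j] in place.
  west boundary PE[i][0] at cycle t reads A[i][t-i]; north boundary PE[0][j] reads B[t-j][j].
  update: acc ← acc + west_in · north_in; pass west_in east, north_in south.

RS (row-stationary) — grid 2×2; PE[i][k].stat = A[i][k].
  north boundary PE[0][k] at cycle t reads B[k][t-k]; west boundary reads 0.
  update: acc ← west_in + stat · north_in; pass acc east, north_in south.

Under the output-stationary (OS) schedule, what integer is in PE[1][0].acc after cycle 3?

OS (2×2). Following PE[1][0] plus its west/north inputs:
  cycle 0: PE[0][0] → acc 4, east 4, south 1
  cycle 0: PE[1][0] → acc 0, east 0, south 0
  cycle 1: PE[0][0] → acc 25, east 7, south 3
  cycle 1: PE[1][0] → acc 9, east 9, south 1
  cycle 2: PE[0][0] → acc 25, east 0, south 0
  cycle 2: PE[1][0] → acc 21, east 4, south 3
  cycle 3: PE[0][0] → acc 25, east 0, south 0
  cycle 3: PE[1][0] → acc 21, east 0, south 0

PE[1][0].acc = 21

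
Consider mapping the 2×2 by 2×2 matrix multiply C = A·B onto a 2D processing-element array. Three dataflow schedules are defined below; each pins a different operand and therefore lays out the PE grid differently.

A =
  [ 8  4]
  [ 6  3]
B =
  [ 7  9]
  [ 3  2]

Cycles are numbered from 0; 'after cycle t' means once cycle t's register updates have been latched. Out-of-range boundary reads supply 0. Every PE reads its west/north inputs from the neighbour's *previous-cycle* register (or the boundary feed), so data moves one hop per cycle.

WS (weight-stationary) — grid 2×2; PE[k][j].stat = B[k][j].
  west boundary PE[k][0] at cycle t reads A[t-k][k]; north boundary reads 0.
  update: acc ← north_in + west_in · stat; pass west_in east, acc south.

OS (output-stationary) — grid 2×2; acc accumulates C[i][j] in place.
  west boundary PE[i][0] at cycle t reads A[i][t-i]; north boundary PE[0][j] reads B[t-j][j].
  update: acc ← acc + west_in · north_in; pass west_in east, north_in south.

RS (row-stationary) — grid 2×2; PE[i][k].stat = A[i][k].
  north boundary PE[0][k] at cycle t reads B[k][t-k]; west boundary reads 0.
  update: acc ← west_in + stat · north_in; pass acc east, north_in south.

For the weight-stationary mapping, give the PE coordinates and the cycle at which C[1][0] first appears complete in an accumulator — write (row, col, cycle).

(row, col, cycle) = (1, 0, 2)

WS: C[1][0] accumulates in PE[1][0]:
  cycle 0: PE[1][0] → acc 0, east 0, south 0
  cycle 1: PE[1][0] → acc 68, east 4, south 68
  cycle 2: PE[1][0] → acc 51, east 3, south 51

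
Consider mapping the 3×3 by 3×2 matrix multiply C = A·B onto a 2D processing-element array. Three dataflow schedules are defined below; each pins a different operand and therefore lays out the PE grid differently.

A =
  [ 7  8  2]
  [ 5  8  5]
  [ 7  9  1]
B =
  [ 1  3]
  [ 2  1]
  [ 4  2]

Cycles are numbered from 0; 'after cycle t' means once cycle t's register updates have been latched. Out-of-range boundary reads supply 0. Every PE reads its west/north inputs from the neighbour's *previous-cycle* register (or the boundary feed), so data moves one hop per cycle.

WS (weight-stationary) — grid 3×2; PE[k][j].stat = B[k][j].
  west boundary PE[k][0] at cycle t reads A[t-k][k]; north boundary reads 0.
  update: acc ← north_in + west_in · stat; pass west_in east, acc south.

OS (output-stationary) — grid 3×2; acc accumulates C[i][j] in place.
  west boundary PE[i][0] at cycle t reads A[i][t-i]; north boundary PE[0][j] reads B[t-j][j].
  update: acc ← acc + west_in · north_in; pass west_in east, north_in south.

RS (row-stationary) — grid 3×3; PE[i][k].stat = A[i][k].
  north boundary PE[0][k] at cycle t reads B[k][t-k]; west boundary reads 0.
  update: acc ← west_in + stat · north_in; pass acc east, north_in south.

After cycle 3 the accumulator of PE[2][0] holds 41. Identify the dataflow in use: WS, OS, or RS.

— WS: 3×2; PE[2][0] trace:
  after 0 — PE[2][0] acc=0, pass-E 0, pass-S 0
  after 1 — PE[2][0] acc=0, pass-E 0, pass-S 0
  after 2 — PE[2][0] acc=31, pass-E 2, pass-S 31
  after 3 — PE[2][0] acc=41, pass-E 5, pass-S 41
— OS: 3×2; PE[2][0] trace:
  after 0 — PE[2][0] acc=0, pass-E 0, pass-S 0
  after 1 — PE[2][0] acc=0, pass-E 0, pass-S 0
  after 2 — PE[2][0] acc=7, pass-E 7, pass-S 1
  after 3 — PE[2][0] acc=25, pass-E 9, pass-S 2
— RS: 3×3; PE[2][0] trace:
  after 0 — PE[2][0] acc=0, pass-E 0, pass-S 0
  after 1 — PE[2][0] acc=0, pass-E 0, pass-S 0
  after 2 — PE[2][0] acc=7, pass-E 7, pass-S 1
  after 3 — PE[2][0] acc=21, pass-E 21, pass-S 3

dataflow = WS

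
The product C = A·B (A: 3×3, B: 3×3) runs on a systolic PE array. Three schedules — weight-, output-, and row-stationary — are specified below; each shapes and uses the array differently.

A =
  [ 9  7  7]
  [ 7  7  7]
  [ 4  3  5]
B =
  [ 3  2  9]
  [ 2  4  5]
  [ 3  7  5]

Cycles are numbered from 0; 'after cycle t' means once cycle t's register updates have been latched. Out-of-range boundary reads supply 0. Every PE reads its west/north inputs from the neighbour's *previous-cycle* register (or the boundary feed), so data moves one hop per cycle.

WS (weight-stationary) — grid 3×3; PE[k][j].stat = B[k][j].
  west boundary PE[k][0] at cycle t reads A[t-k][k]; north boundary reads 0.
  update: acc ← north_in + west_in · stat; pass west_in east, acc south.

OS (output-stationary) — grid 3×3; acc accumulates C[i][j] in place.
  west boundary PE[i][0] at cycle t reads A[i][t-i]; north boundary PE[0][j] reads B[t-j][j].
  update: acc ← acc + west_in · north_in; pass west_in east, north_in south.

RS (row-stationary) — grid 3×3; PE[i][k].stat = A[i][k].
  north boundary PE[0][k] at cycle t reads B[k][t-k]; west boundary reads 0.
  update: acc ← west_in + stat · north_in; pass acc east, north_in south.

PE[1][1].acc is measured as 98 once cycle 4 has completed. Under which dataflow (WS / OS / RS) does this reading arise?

dataflow = RS

— WS: 3×3; PE[1][1] trace:
  cycle 0: PE[1][1] → acc 0, east 0, south 0
  cycle 1: PE[1][1] → acc 0, east 0, south 0
  cycle 2: PE[1][1] → acc 46, east 7, south 46
  cycle 3: PE[1][1] → acc 42, east 7, south 42
  cycle 4: PE[1][1] → acc 20, east 3, south 20
— OS: 3×3; PE[1][1] trace:
  cycle 0: PE[1][1] → acc 0, east 0, south 0
  cycle 1: PE[1][1] → acc 0, east 0, south 0
  cycle 2: PE[1][1] → acc 14, east 7, south 2
  cycle 3: PE[1][1] → acc 42, east 7, south 4
  cycle 4: PE[1][1] → acc 91, east 7, south 7
— RS: 3×3; PE[1][1] trace:
  cycle 0: PE[1][1] → acc 0, east 0, south 0
  cycle 1: PE[1][1] → acc 0, east 0, south 0
  cycle 2: PE[1][1] → acc 35, east 35, south 2
  cycle 3: PE[1][1] → acc 42, east 42, south 4
  cycle 4: PE[1][1] → acc 98, east 98, south 5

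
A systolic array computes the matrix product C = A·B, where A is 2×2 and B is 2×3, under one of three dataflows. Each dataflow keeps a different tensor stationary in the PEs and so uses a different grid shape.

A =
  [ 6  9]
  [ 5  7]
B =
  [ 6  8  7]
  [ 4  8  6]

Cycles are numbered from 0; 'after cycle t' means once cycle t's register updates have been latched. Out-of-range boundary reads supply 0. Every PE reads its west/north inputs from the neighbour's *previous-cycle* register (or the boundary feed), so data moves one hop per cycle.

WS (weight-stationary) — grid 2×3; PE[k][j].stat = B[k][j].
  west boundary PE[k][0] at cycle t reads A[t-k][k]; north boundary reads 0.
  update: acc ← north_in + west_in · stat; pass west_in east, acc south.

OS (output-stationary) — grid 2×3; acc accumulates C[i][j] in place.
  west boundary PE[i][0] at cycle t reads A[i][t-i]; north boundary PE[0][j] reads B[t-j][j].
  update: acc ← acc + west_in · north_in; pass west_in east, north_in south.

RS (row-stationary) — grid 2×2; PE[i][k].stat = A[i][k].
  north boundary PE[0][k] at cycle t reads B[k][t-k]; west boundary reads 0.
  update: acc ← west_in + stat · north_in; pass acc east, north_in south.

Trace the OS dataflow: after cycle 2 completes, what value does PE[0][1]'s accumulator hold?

Tracing OS — 2×3 array, target PE[0][1]:
  t=0 PE[0][0]: acc=36 h=6 v=6
  t=0 PE[0][1]: acc=0 h=0 v=0
  t=1 PE[0][0]: acc=72 h=9 v=4
  t=1 PE[0][1]: acc=48 h=6 v=8
  t=2 PE[0][0]: acc=72 h=0 v=0
  t=2 PE[0][1]: acc=120 h=9 v=8

PE[0][1].acc = 120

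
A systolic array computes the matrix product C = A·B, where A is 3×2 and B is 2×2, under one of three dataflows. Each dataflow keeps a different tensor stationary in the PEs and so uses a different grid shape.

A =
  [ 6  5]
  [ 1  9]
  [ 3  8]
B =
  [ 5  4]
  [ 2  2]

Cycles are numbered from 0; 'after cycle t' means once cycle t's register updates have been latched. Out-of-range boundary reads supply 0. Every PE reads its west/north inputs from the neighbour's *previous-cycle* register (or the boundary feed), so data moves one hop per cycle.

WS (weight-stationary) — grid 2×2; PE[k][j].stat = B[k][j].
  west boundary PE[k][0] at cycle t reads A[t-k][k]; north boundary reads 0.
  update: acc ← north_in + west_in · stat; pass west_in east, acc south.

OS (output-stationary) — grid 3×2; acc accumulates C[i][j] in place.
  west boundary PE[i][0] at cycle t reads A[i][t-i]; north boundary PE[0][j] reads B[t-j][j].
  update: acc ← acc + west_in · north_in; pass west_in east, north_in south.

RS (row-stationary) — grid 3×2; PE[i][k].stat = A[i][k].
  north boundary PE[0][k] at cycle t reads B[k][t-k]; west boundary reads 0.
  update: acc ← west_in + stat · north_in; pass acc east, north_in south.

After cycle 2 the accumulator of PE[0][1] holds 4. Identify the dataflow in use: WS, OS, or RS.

dataflow = WS

WS [2×2] PE[0][1] across cycles:
  c0 r0c1: 0 / 0 / 0
  c1 r0c1: 24 / 6 / 24
  c2 r0c1: 4 / 1 / 4
OS [3×2] PE[0][1] across cycles:
  c0 r0c1: 0 / 0 / 0
  c1 r0c1: 24 / 6 / 4
  c2 r0c1: 34 / 5 / 2
RS [3×2] PE[0][1] across cycles:
  c0 r0c1: 0 / 0 / 0
  c1 r0c1: 40 / 40 / 2
  c2 r0c1: 34 / 34 / 2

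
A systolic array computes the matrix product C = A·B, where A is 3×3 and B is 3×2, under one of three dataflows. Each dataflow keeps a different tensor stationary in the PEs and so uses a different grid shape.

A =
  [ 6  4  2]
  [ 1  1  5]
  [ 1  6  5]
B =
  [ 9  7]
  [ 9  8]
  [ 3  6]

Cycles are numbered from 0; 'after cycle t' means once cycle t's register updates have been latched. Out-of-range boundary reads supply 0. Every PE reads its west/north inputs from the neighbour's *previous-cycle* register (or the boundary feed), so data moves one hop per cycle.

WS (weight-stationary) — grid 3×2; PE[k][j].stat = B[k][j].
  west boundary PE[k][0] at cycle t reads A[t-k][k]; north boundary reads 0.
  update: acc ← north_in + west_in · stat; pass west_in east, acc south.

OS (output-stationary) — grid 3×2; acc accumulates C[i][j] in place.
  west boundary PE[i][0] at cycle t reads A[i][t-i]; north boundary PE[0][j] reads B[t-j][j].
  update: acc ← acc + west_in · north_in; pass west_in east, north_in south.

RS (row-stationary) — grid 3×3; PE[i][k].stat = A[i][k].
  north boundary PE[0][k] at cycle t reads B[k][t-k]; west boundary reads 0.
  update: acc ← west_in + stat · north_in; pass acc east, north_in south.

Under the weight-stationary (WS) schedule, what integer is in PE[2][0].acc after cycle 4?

Tracing WS — 3×2 array, target PE[2][0]:
  c0 r1c0: 0 / 0 / 0
  c0 r2c0: 0 / 0 / 0
  c1 r1c0: 90 / 4 / 90
  c1 r2c0: 0 / 0 / 0
  c2 r1c0: 18 / 1 / 18
  c2 r2c0: 96 / 2 / 96
  c3 r1c0: 63 / 6 / 63
  c3 r2c0: 33 / 5 / 33
  c4 r1c0: 0 / 0 / 0
  c4 r2c0: 78 / 5 / 78

PE[2][0].acc = 78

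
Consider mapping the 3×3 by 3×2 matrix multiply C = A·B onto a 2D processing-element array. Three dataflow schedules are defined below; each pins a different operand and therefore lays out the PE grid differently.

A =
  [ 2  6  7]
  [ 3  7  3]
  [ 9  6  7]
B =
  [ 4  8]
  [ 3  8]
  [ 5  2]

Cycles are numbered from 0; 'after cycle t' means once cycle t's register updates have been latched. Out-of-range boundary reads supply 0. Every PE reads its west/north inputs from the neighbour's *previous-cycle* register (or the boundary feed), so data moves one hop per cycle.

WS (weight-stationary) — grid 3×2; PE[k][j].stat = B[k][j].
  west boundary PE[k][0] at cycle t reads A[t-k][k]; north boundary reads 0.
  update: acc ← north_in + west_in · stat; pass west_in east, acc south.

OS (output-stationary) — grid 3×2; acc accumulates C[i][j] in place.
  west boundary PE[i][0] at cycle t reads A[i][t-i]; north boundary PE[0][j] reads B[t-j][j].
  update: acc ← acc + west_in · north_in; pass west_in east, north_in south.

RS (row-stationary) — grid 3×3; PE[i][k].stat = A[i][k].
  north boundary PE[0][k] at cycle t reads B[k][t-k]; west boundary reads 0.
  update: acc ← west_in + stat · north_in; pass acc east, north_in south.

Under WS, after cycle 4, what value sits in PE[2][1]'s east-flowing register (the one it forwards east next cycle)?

Tracing WS — 3×2 array, target PE[2][1]:
  cycle 0: PE[1][1] → acc 0, east 0, south 0
  cycle 0: PE[2][0] → acc 0, east 0, south 0
  cycle 0: PE[2][1] → acc 0, east 0, south 0
  cycle 1: PE[1][1] → acc 0, east 0, south 0
  cycle 1: PE[2][0] → acc 0, east 0, south 0
  cycle 1: PE[2][1] → acc 0, east 0, south 0
  cycle 2: PE[1][1] → acc 64, east 6, south 64
  cycle 2: PE[2][0] → acc 61, east 7, south 61
  cycle 2: PE[2][1] → acc 0, east 0, south 0
  cycle 3: PE[1][1] → acc 80, east 7, south 80
  cycle 3: PE[2][0] → acc 48, east 3, south 48
  cycle 3: PE[2][1] → acc 78, east 7, south 78
  cycle 4: PE[1][1] → acc 120, east 6, south 120
  cycle 4: PE[2][0] → acc 89, east 7, south 89
  cycle 4: PE[2][1] → acc 86, east 3, south 86

register = 3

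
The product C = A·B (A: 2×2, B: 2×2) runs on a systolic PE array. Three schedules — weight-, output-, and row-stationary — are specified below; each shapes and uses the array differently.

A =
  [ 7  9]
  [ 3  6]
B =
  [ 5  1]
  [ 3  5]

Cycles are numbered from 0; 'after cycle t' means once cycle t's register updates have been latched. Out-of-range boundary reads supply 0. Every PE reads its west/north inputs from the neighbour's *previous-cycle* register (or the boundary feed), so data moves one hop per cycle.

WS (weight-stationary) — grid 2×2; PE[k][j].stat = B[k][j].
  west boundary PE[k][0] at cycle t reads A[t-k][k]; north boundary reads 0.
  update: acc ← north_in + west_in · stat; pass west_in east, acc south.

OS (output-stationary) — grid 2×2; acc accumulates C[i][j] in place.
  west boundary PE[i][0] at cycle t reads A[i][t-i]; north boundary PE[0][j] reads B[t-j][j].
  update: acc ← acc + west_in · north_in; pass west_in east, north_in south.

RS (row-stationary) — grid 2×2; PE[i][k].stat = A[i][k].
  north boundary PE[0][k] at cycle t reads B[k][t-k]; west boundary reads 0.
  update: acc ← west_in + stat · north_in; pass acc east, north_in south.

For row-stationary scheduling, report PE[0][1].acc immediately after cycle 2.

PE[0][1].acc = 52

RS on a 2×2 grid — tracing PE[0][1] and its feeders:
  cycle 0: PE[0][0] → acc 35, east 35, south 5
  cycle 0: PE[0][1] → acc 0, east 0, south 0
  cycle 1: PE[0][0] → acc 7, east 7, south 1
  cycle 1: PE[0][1] → acc 62, east 62, south 3
  cycle 2: PE[0][0] → acc 0, east 0, south 0
  cycle 2: PE[0][1] → acc 52, east 52, south 5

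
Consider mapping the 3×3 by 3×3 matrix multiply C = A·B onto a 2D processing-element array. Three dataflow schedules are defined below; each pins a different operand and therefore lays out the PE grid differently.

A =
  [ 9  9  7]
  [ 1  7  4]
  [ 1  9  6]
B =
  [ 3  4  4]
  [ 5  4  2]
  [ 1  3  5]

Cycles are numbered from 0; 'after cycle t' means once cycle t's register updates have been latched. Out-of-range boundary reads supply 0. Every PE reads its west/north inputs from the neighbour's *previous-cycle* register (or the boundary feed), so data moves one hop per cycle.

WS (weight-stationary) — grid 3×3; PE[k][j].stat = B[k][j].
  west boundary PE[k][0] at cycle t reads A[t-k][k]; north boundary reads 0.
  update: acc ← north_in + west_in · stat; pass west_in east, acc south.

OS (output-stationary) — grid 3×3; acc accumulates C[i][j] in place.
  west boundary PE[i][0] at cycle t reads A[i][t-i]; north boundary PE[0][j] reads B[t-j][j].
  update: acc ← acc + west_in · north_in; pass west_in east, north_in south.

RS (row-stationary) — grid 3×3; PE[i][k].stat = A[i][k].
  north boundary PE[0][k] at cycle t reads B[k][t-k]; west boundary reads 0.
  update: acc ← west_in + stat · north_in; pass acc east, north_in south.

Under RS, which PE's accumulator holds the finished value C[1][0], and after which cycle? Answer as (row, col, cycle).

(row, col, cycle) = (1, 2, 3)

Under RS, C[1][0] lands at PE[1][2]:
  c0 r1c2: 0 / 0 / 0
  c1 r1c2: 0 / 0 / 0
  c2 r1c2: 0 / 0 / 0
  c3 r1c2: 42 / 42 / 1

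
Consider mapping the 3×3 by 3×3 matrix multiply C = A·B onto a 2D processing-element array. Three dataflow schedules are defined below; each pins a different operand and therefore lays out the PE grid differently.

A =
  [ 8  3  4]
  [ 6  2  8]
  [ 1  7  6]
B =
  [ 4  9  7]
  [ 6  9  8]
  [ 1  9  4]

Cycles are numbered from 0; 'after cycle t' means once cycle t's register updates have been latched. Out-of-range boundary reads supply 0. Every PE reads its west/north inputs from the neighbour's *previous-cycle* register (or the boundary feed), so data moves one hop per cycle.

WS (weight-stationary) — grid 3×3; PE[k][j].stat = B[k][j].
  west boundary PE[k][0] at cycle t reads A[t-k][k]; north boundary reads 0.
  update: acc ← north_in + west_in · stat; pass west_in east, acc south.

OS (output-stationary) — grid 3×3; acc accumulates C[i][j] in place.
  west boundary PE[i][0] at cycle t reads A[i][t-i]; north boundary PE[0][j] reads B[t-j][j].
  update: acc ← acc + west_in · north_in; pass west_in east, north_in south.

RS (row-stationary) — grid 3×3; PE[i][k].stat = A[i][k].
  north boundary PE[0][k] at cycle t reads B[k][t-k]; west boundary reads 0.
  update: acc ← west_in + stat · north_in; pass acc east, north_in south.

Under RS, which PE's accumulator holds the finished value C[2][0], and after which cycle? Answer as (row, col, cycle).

(row, col, cycle) = (2, 2, 4)

RS — PE[2][2] is where C[2][0] collects:
  cycle 0: PE[2][2] → acc 0, east 0, south 0
  cycle 1: PE[2][2] → acc 0, east 0, south 0
  cycle 2: PE[2][2] → acc 0, east 0, south 0
  cycle 3: PE[2][2] → acc 0, east 0, south 0
  cycle 4: PE[2][2] → acc 52, east 52, south 1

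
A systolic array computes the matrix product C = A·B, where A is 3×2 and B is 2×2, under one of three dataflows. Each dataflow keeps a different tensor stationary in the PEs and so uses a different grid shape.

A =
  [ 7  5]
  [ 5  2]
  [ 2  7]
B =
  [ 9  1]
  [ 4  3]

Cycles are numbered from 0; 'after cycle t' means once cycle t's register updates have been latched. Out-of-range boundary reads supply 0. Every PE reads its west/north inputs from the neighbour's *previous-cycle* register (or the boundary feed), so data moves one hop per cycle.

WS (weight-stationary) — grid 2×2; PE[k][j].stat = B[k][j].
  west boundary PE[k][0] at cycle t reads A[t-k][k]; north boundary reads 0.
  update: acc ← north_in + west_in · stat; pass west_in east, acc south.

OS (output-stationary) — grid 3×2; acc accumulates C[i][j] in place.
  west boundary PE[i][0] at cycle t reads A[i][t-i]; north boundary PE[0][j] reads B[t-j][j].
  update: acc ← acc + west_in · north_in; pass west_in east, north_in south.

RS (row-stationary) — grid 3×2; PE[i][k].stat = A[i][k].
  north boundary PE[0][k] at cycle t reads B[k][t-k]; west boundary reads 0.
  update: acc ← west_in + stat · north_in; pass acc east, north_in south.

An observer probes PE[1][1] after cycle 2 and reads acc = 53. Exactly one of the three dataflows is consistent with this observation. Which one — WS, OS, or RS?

WS [2×2] PE[1][1] across cycles:
  step 0 · PE1,1: acc=0; fwd→0 fwd↓0
  step 1 · PE1,1: acc=0; fwd→0 fwd↓0
  step 2 · PE1,1: acc=22; fwd→5 fwd↓22
OS [3×2] PE[1][1] across cycles:
  step 0 · PE1,1: acc=0; fwd→0 fwd↓0
  step 1 · PE1,1: acc=0; fwd→0 fwd↓0
  step 2 · PE1,1: acc=5; fwd→5 fwd↓1
RS [3×2] PE[1][1] across cycles:
  step 0 · PE1,1: acc=0; fwd→0 fwd↓0
  step 1 · PE1,1: acc=0; fwd→0 fwd↓0
  step 2 · PE1,1: acc=53; fwd→53 fwd↓4

dataflow = RS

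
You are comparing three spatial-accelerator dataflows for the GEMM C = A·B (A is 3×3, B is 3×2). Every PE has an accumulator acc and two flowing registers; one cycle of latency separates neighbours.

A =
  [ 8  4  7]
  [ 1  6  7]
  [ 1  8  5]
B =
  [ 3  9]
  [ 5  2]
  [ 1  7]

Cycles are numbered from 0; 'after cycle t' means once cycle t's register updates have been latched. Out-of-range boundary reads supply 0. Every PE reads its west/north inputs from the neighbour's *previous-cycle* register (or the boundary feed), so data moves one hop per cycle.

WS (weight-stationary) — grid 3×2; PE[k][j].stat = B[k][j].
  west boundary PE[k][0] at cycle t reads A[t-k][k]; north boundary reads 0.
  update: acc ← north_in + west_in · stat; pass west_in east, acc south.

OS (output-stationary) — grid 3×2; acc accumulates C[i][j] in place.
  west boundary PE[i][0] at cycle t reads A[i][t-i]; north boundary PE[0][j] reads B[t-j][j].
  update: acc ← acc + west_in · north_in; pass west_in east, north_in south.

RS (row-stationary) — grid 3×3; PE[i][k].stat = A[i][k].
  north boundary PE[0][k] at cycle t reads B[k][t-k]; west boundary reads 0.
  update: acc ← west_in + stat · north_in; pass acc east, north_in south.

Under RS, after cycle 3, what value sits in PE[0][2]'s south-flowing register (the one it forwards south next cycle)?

register = 7

RS on a 3×3 grid — tracing PE[0][2] and its feeders:
  c0 r0c1: 0 / 0 / 0
  c0 r0c2: 0 / 0 / 0
  c1 r0c1: 44 / 44 / 5
  c1 r0c2: 0 / 0 / 0
  c2 r0c1: 80 / 80 / 2
  c2 r0c2: 51 / 51 / 1
  c3 r0c1: 0 / 0 / 0
  c3 r0c2: 129 / 129 / 7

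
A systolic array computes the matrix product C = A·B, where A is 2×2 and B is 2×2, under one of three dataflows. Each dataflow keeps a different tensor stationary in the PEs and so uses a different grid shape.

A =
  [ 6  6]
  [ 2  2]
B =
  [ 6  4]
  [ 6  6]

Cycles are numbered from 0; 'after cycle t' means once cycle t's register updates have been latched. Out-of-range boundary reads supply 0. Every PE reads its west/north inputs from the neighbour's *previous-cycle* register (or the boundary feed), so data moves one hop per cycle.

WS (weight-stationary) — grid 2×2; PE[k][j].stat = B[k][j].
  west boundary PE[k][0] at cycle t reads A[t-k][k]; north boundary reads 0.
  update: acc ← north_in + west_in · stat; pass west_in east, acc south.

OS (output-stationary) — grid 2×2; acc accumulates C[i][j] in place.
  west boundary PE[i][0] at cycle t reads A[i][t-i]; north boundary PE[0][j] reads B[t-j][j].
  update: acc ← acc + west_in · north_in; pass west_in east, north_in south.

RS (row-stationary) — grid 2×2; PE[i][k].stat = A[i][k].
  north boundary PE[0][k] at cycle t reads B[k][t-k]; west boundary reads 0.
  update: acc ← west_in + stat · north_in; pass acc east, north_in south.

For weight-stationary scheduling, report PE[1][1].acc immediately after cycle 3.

WS (2×2). Following PE[1][1] plus its west/north inputs:
  step 0 · PE0,1: acc=0; fwd→0 fwd↓0
  step 0 · PE1,0: acc=0; fwd→0 fwd↓0
  step 0 · PE1,1: acc=0; fwd→0 fwd↓0
  step 1 · PE0,1: acc=24; fwd→6 fwd↓24
  step 1 · PE1,0: acc=72; fwd→6 fwd↓72
  step 1 · PE1,1: acc=0; fwd→0 fwd↓0
  step 2 · PE0,1: acc=8; fwd→2 fwd↓8
  step 2 · PE1,0: acc=24; fwd→2 fwd↓24
  step 2 · PE1,1: acc=60; fwd→6 fwd↓60
  step 3 · PE0,1: acc=0; fwd→0 fwd↓0
  step 3 · PE1,0: acc=0; fwd→0 fwd↓0
  step 3 · PE1,1: acc=20; fwd→2 fwd↓20

PE[1][1].acc = 20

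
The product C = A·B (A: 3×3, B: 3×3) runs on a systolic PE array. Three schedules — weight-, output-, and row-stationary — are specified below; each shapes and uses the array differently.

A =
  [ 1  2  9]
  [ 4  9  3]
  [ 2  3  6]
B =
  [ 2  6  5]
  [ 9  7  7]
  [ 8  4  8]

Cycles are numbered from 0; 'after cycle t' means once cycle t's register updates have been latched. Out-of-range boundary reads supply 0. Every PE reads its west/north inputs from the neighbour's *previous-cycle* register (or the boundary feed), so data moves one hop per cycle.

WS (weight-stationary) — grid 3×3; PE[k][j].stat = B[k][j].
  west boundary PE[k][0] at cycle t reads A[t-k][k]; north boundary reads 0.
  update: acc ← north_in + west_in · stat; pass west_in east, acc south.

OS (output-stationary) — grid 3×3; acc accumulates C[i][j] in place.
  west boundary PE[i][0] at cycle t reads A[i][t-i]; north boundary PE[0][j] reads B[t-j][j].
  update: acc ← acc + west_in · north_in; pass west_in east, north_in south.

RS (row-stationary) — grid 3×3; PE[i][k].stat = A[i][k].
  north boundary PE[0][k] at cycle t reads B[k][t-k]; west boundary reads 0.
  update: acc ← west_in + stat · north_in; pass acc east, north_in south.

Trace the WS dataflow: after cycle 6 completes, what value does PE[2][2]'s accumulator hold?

WS (3×3). Following PE[2][2] plus its west/north inputs:
  0: (1,2).acc=0  regs=<0,0>
  0: (2,1).acc=0  regs=<0,0>
  0: (2,2).acc=0  regs=<0,0>
  1: (1,2).acc=0  regs=<0,0>
  1: (2,1).acc=0  regs=<0,0>
  1: (2,2).acc=0  regs=<0,0>
  2: (1,2).acc=0  regs=<0,0>
  2: (2,1).acc=0  regs=<0,0>
  2: (2,2).acc=0  regs=<0,0>
  3: (1,2).acc=19  regs=<2,19>
  3: (2,1).acc=56  regs=<9,56>
  3: (2,2).acc=0  regs=<0,0>
  4: (1,2).acc=83  regs=<9,83>
  4: (2,1).acc=99  regs=<3,99>
  4: (2,2).acc=91  regs=<9,91>
  5: (1,2).acc=31  regs=<3,31>
  5: (2,1).acc=57  regs=<6,57>
  5: (2,2).acc=107  regs=<3,107>
  6: (1,2).acc=0  regs=<0,0>
  6: (2,1).acc=0  regs=<0,0>
  6: (2,2).acc=79  regs=<6,79>

PE[2][2].acc = 79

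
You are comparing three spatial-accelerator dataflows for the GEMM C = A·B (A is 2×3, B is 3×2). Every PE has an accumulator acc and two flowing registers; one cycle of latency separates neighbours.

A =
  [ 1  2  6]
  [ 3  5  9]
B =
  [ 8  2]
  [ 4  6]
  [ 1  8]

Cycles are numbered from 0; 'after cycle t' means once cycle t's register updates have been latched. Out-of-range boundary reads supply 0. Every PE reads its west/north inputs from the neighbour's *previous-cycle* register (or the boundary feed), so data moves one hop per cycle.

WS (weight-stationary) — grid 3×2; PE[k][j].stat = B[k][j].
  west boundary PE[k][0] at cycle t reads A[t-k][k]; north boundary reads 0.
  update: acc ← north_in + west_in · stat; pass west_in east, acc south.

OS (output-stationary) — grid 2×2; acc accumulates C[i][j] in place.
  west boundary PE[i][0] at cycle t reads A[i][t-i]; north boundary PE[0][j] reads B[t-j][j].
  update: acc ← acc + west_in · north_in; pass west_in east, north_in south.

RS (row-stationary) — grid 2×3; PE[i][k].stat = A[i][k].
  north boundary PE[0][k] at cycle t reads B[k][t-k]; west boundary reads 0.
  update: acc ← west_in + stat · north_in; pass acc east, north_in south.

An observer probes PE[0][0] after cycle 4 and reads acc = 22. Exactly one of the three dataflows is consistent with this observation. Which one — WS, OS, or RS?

WS [3×2] PE[0][0] across cycles:
  after 0 — PE[0][0] acc=8, pass-E 1, pass-S 8
  after 1 — PE[0][0] acc=24, pass-E 3, pass-S 24
  after 2 — PE[0][0] acc=0, pass-E 0, pass-S 0
  after 3 — PE[0][0] acc=0, pass-E 0, pass-S 0
  after 4 — PE[0][0] acc=0, pass-E 0, pass-S 0
OS [2×2] PE[0][0] across cycles:
  after 0 — PE[0][0] acc=8, pass-E 1, pass-S 8
  after 1 — PE[0][0] acc=16, pass-E 2, pass-S 4
  after 2 — PE[0][0] acc=22, pass-E 6, pass-S 1
  after 3 — PE[0][0] acc=22, pass-E 0, pass-S 0
  after 4 — PE[0][0] acc=22, pass-E 0, pass-S 0
RS [2×3] PE[0][0] across cycles:
  after 0 — PE[0][0] acc=8, pass-E 8, pass-S 8
  after 1 — PE[0][0] acc=2, pass-E 2, pass-S 2
  after 2 — PE[0][0] acc=0, pass-E 0, pass-S 0
  after 3 — PE[0][0] acc=0, pass-E 0, pass-S 0
  after 4 — PE[0][0] acc=0, pass-E 0, pass-S 0

dataflow = OS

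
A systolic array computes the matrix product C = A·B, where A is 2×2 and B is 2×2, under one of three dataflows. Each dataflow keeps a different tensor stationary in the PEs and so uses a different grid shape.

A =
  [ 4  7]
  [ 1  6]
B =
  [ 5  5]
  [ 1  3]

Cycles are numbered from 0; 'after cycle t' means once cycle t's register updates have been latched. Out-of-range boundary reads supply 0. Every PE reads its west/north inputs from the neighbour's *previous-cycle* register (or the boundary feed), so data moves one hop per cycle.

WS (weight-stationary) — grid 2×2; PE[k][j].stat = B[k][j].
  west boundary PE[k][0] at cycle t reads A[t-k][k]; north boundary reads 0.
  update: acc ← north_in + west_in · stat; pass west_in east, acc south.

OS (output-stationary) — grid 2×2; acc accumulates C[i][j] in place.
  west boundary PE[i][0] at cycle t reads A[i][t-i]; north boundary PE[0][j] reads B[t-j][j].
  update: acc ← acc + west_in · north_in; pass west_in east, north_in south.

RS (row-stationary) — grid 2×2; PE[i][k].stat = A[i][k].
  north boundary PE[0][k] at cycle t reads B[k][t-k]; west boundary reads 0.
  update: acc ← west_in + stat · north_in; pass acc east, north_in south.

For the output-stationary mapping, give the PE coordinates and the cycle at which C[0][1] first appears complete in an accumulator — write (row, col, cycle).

OS: C[0][1] accumulates in PE[0][1]:
  t=0 PE[0][1]: acc=0 h=0 v=0
  t=1 PE[0][1]: acc=20 h=4 v=5
  t=2 PE[0][1]: acc=41 h=7 v=3

(row, col, cycle) = (0, 1, 2)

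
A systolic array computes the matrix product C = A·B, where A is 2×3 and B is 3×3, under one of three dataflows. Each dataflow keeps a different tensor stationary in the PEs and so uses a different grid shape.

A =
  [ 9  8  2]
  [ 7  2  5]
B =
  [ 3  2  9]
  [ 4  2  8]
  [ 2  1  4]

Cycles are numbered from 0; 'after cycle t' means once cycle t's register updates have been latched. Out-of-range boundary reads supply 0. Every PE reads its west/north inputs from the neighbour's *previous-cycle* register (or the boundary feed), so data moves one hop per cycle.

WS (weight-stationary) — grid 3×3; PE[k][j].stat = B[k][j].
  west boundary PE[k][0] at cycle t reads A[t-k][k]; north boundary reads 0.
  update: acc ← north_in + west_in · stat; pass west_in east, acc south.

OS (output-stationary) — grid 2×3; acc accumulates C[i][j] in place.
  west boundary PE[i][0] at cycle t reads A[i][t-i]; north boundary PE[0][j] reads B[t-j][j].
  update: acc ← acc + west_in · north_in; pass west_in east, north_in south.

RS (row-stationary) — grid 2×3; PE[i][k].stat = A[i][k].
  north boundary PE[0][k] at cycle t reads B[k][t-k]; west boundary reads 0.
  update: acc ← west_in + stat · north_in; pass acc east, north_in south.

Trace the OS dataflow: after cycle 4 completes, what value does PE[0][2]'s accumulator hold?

PE[0][2].acc = 153

OS (2×3). Following PE[0][2] plus its west/north inputs:
  [0] (0,1) acc=0 (h:0 v:0)
  [0] (0,2) acc=0 (h:0 v:0)
  [1] (0,1) acc=18 (h:9 v:2)
  [1] (0,2) acc=0 (h:0 v:0)
  [2] (0,1) acc=34 (h:8 v:2)
  [2] (0,2) acc=81 (h:9 v:9)
  [3] (0,1) acc=36 (h:2 v:1)
  [3] (0,2) acc=145 (h:8 v:8)
  [4] (0,1) acc=36 (h:0 v:0)
  [4] (0,2) acc=153 (h:2 v:4)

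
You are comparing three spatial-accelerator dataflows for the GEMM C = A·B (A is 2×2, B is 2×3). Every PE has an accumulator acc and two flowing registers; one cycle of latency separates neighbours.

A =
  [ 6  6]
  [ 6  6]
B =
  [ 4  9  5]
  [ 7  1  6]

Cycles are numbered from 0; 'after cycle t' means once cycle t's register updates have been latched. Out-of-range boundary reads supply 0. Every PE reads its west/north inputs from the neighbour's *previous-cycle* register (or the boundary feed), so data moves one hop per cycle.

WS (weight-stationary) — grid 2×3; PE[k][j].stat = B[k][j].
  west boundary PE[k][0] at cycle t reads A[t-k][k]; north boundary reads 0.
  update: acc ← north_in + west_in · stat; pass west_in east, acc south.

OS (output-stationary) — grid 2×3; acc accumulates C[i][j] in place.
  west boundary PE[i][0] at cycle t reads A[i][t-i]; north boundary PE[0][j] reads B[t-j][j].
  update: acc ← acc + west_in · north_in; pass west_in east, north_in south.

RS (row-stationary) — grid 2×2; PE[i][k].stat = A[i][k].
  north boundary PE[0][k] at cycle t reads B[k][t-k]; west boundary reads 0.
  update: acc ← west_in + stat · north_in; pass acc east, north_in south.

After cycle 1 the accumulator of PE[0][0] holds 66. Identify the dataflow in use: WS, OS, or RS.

dataflow = OS

— WS: 2×3; PE[0][0] trace:
  after 0 — PE[0][0] acc=24, pass-E 6, pass-S 24
  after 1 — PE[0][0] acc=24, pass-E 6, pass-S 24
— OS: 2×3; PE[0][0] trace:
  after 0 — PE[0][0] acc=24, pass-E 6, pass-S 4
  after 1 — PE[0][0] acc=66, pass-E 6, pass-S 7
— RS: 2×2; PE[0][0] trace:
  after 0 — PE[0][0] acc=24, pass-E 24, pass-S 4
  after 1 — PE[0][0] acc=54, pass-E 54, pass-S 9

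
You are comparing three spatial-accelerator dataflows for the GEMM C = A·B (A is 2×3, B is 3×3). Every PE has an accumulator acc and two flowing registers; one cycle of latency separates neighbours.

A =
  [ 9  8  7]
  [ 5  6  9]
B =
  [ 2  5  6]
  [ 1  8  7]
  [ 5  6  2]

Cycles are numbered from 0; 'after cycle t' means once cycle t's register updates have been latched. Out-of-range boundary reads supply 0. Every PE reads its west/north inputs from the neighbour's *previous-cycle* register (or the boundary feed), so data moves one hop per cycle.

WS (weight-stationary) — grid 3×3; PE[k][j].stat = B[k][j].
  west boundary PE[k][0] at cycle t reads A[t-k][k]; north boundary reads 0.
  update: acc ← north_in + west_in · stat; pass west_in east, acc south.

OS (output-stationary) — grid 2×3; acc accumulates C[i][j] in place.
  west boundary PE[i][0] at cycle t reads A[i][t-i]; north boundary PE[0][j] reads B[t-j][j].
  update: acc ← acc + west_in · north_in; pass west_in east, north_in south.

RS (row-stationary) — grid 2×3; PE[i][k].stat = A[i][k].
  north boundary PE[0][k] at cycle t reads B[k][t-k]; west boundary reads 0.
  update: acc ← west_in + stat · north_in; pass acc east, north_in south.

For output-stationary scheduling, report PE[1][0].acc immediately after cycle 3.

Tracing OS — 2×3 array, target PE[1][0]:
  @0  [0,0]  acc 18  |  →9  ↓2
  @0  [1,0]  acc 0  |  →0  ↓0
  @1  [0,0]  acc 26  |  →8  ↓1
  @1  [1,0]  acc 10  |  →5  ↓2
  @2  [0,0]  acc 61  |  →7  ↓5
  @2  [1,0]  acc 16  |  →6  ↓1
  @3  [0,0]  acc 61  |  →0  ↓0
  @3  [1,0]  acc 61  |  →9  ↓5

PE[1][0].acc = 61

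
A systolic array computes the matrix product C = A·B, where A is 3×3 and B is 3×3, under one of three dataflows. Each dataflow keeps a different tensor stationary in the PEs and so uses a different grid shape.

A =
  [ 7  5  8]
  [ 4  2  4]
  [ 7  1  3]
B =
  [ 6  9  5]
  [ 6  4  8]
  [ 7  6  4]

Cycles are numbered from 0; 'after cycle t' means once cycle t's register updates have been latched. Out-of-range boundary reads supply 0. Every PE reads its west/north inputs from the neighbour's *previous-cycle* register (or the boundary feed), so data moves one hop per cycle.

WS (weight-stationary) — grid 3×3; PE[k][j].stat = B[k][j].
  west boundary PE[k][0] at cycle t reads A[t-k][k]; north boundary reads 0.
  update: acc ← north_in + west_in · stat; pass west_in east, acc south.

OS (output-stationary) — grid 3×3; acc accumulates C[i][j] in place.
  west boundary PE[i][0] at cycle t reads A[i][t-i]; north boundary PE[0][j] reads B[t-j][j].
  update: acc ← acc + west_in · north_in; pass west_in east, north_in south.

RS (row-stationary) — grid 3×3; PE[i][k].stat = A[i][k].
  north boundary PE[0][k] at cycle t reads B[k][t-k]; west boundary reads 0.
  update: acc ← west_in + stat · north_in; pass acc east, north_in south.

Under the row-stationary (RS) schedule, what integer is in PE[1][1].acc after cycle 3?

RS 3×3: PE[1][1] cycle-by-cycle (with neighbour feeds):
  c0 r0c1: 0 / 0 / 0
  c0 r1c0: 0 / 0 / 0
  c0 r1c1: 0 / 0 / 0
  c1 r0c1: 72 / 72 / 6
  c1 r1c0: 24 / 24 / 6
  c1 r1c1: 0 / 0 / 0
  c2 r0c1: 83 / 83 / 4
  c2 r1c0: 36 / 36 / 9
  c2 r1c1: 36 / 36 / 6
  c3 r0c1: 75 / 75 / 8
  c3 r1c0: 20 / 20 / 5
  c3 r1c1: 44 / 44 / 4

PE[1][1].acc = 44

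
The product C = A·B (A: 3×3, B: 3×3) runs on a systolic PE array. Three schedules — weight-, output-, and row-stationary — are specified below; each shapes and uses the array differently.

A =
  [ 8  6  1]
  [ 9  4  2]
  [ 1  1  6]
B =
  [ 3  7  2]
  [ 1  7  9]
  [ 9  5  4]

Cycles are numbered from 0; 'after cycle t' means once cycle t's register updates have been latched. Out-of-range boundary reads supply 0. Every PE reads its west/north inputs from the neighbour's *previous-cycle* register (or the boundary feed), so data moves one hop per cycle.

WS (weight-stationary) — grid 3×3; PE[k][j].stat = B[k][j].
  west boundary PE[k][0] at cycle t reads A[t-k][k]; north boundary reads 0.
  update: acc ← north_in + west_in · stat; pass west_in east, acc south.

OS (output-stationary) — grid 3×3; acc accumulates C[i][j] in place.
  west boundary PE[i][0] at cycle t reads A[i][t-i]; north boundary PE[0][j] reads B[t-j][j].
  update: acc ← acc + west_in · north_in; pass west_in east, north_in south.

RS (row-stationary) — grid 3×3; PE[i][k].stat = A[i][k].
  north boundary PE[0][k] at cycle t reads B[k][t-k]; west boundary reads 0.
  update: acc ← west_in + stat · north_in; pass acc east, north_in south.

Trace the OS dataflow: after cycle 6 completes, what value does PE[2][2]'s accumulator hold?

PE[2][2].acc = 35

OS on a 3×3 grid — tracing PE[2][2] and its feeders:
  @0  [1,2]  acc 0  |  →0  ↓0
  @0  [2,1]  acc 0  |  →0  ↓0
  @0  [2,2]  acc 0  |  →0  ↓0
  @1  [1,2]  acc 0  |  →0  ↓0
  @1  [2,1]  acc 0  |  →0  ↓0
  @1  [2,2]  acc 0  |  →0  ↓0
  @2  [1,2]  acc 0  |  →0  ↓0
  @2  [2,1]  acc 0  |  →0  ↓0
  @2  [2,2]  acc 0  |  →0  ↓0
  @3  [1,2]  acc 18  |  →9  ↓2
  @3  [2,1]  acc 7  |  →1  ↓7
  @3  [2,2]  acc 0  |  →0  ↓0
  @4  [1,2]  acc 54  |  →4  ↓9
  @4  [2,1]  acc 14  |  →1  ↓7
  @4  [2,2]  acc 2  |  →1  ↓2
  @5  [1,2]  acc 62  |  →2  ↓4
  @5  [2,1]  acc 44  |  →6  ↓5
  @5  [2,2]  acc 11  |  →1  ↓9
  @6  [1,2]  acc 62  |  →0  ↓0
  @6  [2,1]  acc 44  |  →0  ↓0
  @6  [2,2]  acc 35  |  →6  ↓4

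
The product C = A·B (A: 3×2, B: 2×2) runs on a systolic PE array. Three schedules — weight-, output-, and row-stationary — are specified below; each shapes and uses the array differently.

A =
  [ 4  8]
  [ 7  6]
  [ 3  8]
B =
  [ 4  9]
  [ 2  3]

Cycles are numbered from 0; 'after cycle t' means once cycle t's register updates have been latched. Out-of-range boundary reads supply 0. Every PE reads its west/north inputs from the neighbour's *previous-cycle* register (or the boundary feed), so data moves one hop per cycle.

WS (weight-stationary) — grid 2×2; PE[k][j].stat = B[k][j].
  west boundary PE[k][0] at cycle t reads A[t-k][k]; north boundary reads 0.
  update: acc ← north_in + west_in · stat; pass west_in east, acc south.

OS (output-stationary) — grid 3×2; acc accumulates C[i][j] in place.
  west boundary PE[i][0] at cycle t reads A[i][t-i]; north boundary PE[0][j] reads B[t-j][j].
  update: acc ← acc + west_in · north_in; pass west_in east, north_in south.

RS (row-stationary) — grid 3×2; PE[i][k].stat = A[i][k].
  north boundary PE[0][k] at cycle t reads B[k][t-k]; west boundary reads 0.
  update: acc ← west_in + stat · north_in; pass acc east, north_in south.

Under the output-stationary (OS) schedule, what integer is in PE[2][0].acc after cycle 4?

PE[2][0].acc = 28

Tracing OS — 3×2 array, target PE[2][0]:
  cycle 0: PE[1][0] → acc 0, east 0, south 0
  cycle 0: PE[2][0] → acc 0, east 0, south 0
  cycle 1: PE[1][0] → acc 28, east 7, south 4
  cycle 1: PE[2][0] → acc 0, east 0, south 0
  cycle 2: PE[1][0] → acc 40, east 6, south 2
  cycle 2: PE[2][0] → acc 12, east 3, south 4
  cycle 3: PE[1][0] → acc 40, east 0, south 0
  cycle 3: PE[2][0] → acc 28, east 8, south 2
  cycle 4: PE[1][0] → acc 40, east 0, south 0
  cycle 4: PE[2][0] → acc 28, east 0, south 0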